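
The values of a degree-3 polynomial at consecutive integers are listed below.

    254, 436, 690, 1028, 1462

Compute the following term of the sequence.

2004

D1: 182 , 254 , 338 , 434
D2: 72 , 84 , 96
D3: 12 , 12
The third differences are constant (12).
96 + 12 = 108;  434 + 108 = 542;  1462 + 542 = 2004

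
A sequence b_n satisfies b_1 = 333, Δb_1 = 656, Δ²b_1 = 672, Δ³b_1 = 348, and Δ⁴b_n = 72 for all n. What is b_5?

8453

Build the table forward from the leading diagonal:
Δ⁴: 72  72  72  72  72
Δ³: 348  420  492  564  636
Δ²: 672  1020  1440  1932  2496
Δ: 656  1328  2348  3788  5720
b: 333  989  2317  4665  8453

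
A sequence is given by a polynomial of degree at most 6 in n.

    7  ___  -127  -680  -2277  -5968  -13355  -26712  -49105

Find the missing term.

Using the last 7 terms:
Δ: -553  -1597  -3691  -7387  -13357  -22393
Δ²: -1044  -2094  -3696  -5970  -9036
Δ³: -1050  -1602  -2274  -3066
Δ⁴: -552  -672  -792
Δ⁵: -120  -120
Constant fifth difference = -120.
Extend backward: -552 + 120 = -432;  -1050 + 432 = -618;  -1044 + 618 = -426;  -553 + 426 = -127;  -127 + 127 = 0

0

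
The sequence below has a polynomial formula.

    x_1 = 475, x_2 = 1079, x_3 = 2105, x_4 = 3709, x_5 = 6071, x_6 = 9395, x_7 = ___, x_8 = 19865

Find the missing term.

Using the first 6 terms:
First differences: 604, 1026, 1604, 2362, 3324
Second differences: 422, 578, 758, 962
Third differences: 156, 180, 204
Fourth differences: 24, 24
Constant fourth difference = 24.
Extend forward: 204 + 24 = 228;  962 + 228 = 1190;  3324 + 1190 = 4514;  9395 + 4514 = 13909

13909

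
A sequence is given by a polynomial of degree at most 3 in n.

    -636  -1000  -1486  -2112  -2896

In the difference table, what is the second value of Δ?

Δ: -364, -486, -626, -784
Δ²: -122, -140, -158
Δ³: -18, -18

-486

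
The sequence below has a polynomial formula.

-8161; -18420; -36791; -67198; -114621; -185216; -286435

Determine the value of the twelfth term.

-1618550

Δ: -10259  -18371  -30407  -47423  -70595  -101219
Δ²: -8112  -12036  -17016  -23172  -30624
Δ³: -3924  -4980  -6156  -7452
Δ⁴: -1056  -1176  -1296
Δ⁵: -120  -120
The fifth differences are constant (-120).
-1296 − 120 = -1416;  -7452 − 1416 = -8868;  -30624 − 8868 = -39492;  -101219 − 39492 = -140711;  -286435 − 140711 = -427146
-1416 − 120 = -1536;  -8868 − 1536 = -10404;  -39492 − 10404 = -49896;  -140711 − 49896 = -190607;  -427146 − 190607 = -617753
-1536 − 120 = -1656;  -10404 − 1656 = -12060;  -49896 − 12060 = -61956;  -190607 − 61956 = -252563;  -617753 − 252563 = -870316
-1656 − 120 = -1776;  -12060 − 1776 = -13836;  -61956 − 13836 = -75792;  -252563 − 75792 = -328355;  -870316 − 328355 = -1198671
-1776 − 120 = -1896;  -13836 − 1896 = -15732;  -75792 − 15732 = -91524;  -328355 − 91524 = -419879;  -1198671 − 419879 = -1618550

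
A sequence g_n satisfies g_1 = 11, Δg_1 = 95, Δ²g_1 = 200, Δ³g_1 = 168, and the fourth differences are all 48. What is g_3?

Build the table forward from the leading diagonal:
D4: 48, 48, 48
D3: 168, 216, 264
D2: 200, 368, 584
D1: 95, 295, 663
g: 11, 106, 401

401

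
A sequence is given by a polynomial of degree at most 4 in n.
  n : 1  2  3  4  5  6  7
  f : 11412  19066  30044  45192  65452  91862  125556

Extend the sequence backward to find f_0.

6332

7654, 10978, 15148, 20260, 26410, 33694
3324, 4170, 5112, 6150, 7284
846, 942, 1038, 1134
96, 96, 96
The fourth differences are constant at 96.
Work back: 846 − 96 = 750;  3324 − 750 = 2574;  7654 − 2574 = 5080;  11412 − 5080 = 6332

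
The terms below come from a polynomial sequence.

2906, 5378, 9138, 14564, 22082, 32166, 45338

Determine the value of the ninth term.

Δ: 2472  3760  5426  7518  10084  13172
Δ²: 1288  1666  2092  2566  3088
Δ³: 378  426  474  522
Δ⁴: 48  48  48
Fourth differences constant at 48.
522 + 48 = 570;  3088 + 570 = 3658;  13172 + 3658 = 16830;  45338 + 16830 = 62168
570 + 48 = 618;  3658 + 618 = 4276;  16830 + 4276 = 21106;  62168 + 21106 = 83274

83274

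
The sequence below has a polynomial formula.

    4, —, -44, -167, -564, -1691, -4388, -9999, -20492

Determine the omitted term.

Using the last 7 terms:
First differences: -123, -397, -1127, -2697, -5611, -10493
Second differences: -274, -730, -1570, -2914, -4882
Third differences: -456, -840, -1344, -1968
Fourth differences: -384, -504, -624
Fifth differences: -120, -120
Constant fifth difference = -120.
Extend backward: -384 + 120 = -264;  -456 + 264 = -192;  -274 + 192 = -82;  -123 + 82 = -41;  -44 + 41 = -3

-3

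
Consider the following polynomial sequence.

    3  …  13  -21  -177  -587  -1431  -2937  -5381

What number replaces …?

Using the last 7 terms:
D1: -34, -156, -410, -844, -1506, -2444
D2: -122, -254, -434, -662, -938
D3: -132, -180, -228, -276
D4: -48, -48, -48
Constant fourth difference = -48.
Extend backward: -132 + 48 = -84;  -122 + 84 = -38;  -34 + 38 = 4;  13 − 4 = 9

9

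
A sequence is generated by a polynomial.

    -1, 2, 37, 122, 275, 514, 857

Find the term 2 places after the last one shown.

1927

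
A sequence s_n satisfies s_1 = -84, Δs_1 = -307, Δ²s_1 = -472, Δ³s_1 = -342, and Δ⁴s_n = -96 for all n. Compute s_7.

-17286

Build the table forward from the leading diagonal:
Fourth differences: -96, -96, -96, -96, -96, -96, -96
Third differences: -342, -438, -534, -630, -726, -822, -918
Second differences: -472, -814, -1252, -1786, -2416, -3142, -3964
First differences: -307, -779, -1593, -2845, -4631, -7047, -10189
s: -84, -391, -1170, -2763, -5608, -10239, -17286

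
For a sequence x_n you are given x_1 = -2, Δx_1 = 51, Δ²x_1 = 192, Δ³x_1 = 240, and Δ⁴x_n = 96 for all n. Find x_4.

Build the table forward from the leading diagonal:
Fourth differences: 96  96  96  96
Third differences: 240  336  432  528
Second differences: 192  432  768  1200
First differences: 51  243  675  1443
x: -2  49  292  967

967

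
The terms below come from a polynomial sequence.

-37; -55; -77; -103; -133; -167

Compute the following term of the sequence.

D1: -18, -22, -26, -30, -34
D2: -4, -4, -4, -4
Constant second difference = -4, so extend:
-34 − 4 = -38;  -167 − 38 = -205

-205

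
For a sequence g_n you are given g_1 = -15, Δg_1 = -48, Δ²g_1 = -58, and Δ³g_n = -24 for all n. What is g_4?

-357

Build the table forward from the leading diagonal:
D3: -24, -24, -24, -24
D2: -58, -82, -106, -130
D1: -48, -106, -188, -294
g: -15, -63, -169, -357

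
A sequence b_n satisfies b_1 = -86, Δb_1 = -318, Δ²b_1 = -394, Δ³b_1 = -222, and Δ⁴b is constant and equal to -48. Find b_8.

-20036

Build the table forward from the leading diagonal:
Fourth differences: -48  -48  -48  -48  -48  -48  -48  -48
Third differences: -222  -270  -318  -366  -414  -462  -510  -558
Second differences: -394  -616  -886  -1204  -1570  -1984  -2446  -2956
First differences: -318  -712  -1328  -2214  -3418  -4988  -6972  -9418
b: -86  -404  -1116  -2444  -4658  -8076  -13064  -20036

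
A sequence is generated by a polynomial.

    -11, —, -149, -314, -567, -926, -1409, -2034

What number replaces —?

Using the last 6 terms:
Δ: -165  -253  -359  -483  -625
Δ²: -88  -106  -124  -142
Δ³: -18  -18  -18
Constant third difference = -18.
Extend backward: -88 + 18 = -70;  -165 + 70 = -95;  -149 + 95 = -54

-54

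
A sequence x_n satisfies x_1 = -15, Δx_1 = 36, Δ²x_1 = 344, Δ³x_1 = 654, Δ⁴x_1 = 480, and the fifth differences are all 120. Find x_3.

401

Build the table forward from the leading diagonal:
D5: 120  120  120
D4: 480  600  720
D3: 654  1134  1734
D2: 344  998  2132
D1: 36  380  1378
x: -15  21  401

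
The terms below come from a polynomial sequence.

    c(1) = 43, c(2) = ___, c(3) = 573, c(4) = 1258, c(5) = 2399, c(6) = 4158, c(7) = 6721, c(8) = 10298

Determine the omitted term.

Using the last 6 terms:
First differences: 685  1141  1759  2563  3577
Second differences: 456  618  804  1014
Third differences: 162  186  210
Fourth differences: 24  24
Constant fourth difference = 24.
Extend backward: 162 − 24 = 138;  456 − 138 = 318;  685 − 318 = 367;  573 − 367 = 206

206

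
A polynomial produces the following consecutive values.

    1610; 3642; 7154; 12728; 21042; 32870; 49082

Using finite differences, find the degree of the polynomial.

4

2032, 3512, 5574, 8314, 11828, 16212
1480, 2062, 2740, 3514, 4384
582, 678, 774, 870
96, 96, 96
The fourth differences are constant, so the polynomial has degree 4.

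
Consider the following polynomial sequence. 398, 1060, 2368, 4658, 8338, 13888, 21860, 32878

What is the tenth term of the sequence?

66908

D1: 662  1308  2290  3680  5550  7972  11018
D2: 646  982  1390  1870  2422  3046
D3: 336  408  480  552  624
D4: 72  72  72  72
Fourth differences constant at 72.
624 + 72 = 696;  3046 + 696 = 3742;  11018 + 3742 = 14760;  32878 + 14760 = 47638
696 + 72 = 768;  3742 + 768 = 4510;  14760 + 4510 = 19270;  47638 + 19270 = 66908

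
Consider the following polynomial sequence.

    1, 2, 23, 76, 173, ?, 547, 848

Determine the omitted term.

Using the first 5 terms:
D1: 1, 21, 53, 97
D2: 20, 32, 44
D3: 12, 12
Constant third difference = 12.
Extend forward: 44 + 12 = 56;  97 + 56 = 153;  173 + 153 = 326

326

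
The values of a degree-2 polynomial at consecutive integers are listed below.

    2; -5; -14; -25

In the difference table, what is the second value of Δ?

-9

First differences: -7, -9, -11
Second differences: -2, -2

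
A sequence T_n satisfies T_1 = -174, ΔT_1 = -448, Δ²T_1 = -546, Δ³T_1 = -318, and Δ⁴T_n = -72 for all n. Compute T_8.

Build the table forward from the leading diagonal:
Δ⁴: -72  -72  -72  -72  -72  -72  -72  -72
Δ³: -318  -390  -462  -534  -606  -678  -750  -822
Δ²: -546  -864  -1254  -1716  -2250  -2856  -3534  -4284
Δ: -448  -994  -1858  -3112  -4828  -7078  -9934  -13468
T: -174  -622  -1616  -3474  -6586  -11414  -18492  -28426

-28426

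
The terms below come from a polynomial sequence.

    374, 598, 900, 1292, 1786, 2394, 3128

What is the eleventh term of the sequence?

First differences: 224, 302, 392, 494, 608, 734
Second differences: 78, 90, 102, 114, 126
Third differences: 12, 12, 12, 12
The third differences are constant (12).
126 + 12 = 138;  734 + 138 = 872;  3128 + 872 = 4000
138 + 12 = 150;  872 + 150 = 1022;  4000 + 1022 = 5022
150 + 12 = 162;  1022 + 162 = 1184;  5022 + 1184 = 6206
162 + 12 = 174;  1184 + 174 = 1358;  6206 + 1358 = 7564

7564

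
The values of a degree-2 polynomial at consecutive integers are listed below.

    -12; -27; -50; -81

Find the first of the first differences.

D1: -15, -23, -31
D2: -8, -8

-15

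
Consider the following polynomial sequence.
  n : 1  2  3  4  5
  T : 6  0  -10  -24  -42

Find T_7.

First differences: -6, -10, -14, -18
Second differences: -4, -4, -4
Constant second difference = -4, so extend:
-18 − 4 = -22;  -42 − 22 = -64
-22 − 4 = -26;  -64 − 26 = -90

-90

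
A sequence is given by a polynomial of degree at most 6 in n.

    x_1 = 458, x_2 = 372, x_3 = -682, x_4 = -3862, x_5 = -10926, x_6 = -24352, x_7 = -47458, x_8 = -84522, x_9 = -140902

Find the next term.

-86 , -1054 , -3180 , -7064 , -13426 , -23106 , -37064 , -56380
-968 , -2126 , -3884 , -6362 , -9680 , -13958 , -19316
-1158 , -1758 , -2478 , -3318 , -4278 , -5358
-600 , -720 , -840 , -960 , -1080
-120 , -120 , -120 , -120
Fifth differences constant at -120.
-1080 − 120 = -1200;  -5358 − 1200 = -6558;  -19316 − 6558 = -25874;  -56380 − 25874 = -82254;  -140902 − 82254 = -223156

-223156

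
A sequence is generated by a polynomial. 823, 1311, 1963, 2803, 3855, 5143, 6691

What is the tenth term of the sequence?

D1: 488  652  840  1052  1288  1548
D2: 164  188  212  236  260
D3: 24  24  24  24
Constant third difference = 24, so extend:
260 + 24 = 284;  1548 + 284 = 1832;  6691 + 1832 = 8523
284 + 24 = 308;  1832 + 308 = 2140;  8523 + 2140 = 10663
308 + 24 = 332;  2140 + 332 = 2472;  10663 + 2472 = 13135

13135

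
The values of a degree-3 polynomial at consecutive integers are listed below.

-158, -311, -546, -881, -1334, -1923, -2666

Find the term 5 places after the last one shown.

D1: -153, -235, -335, -453, -589, -743
D2: -82, -100, -118, -136, -154
D3: -18, -18, -18, -18
Constant third difference = -18, so extend:
-154 − 18 = -172;  -743 − 172 = -915;  -2666 − 915 = -3581
-172 − 18 = -190;  -915 − 190 = -1105;  -3581 − 1105 = -4686
-190 − 18 = -208;  -1105 − 208 = -1313;  -4686 − 1313 = -5999
-208 − 18 = -226;  -1313 − 226 = -1539;  -5999 − 1539 = -7538
-226 − 18 = -244;  -1539 − 244 = -1783;  -7538 − 1783 = -9321

-9321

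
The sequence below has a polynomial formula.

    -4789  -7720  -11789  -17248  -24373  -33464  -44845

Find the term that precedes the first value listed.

D1: -2931, -4069, -5459, -7125, -9091, -11381
D2: -1138, -1390, -1666, -1966, -2290
D3: -252, -276, -300, -324
D4: -24, -24, -24
The fourth differences are constant at -24.
Work back: -252 + 24 = -228;  -1138 + 228 = -910;  -2931 + 910 = -2021;  -4789 + 2021 = -2768

-2768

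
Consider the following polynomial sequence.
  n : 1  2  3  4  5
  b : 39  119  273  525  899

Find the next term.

1419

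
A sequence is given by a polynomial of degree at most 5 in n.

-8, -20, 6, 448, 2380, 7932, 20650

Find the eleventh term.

283822

-12 , 26 , 442 , 1932 , 5552 , 12718
38 , 416 , 1490 , 3620 , 7166
378 , 1074 , 2130 , 3546
696 , 1056 , 1416
360 , 360
Constant fifth difference = 360, so extend:
1416 + 360 = 1776;  3546 + 1776 = 5322;  7166 + 5322 = 12488;  12718 + 12488 = 25206;  20650 + 25206 = 45856
1776 + 360 = 2136;  5322 + 2136 = 7458;  12488 + 7458 = 19946;  25206 + 19946 = 45152;  45856 + 45152 = 91008
2136 + 360 = 2496;  7458 + 2496 = 9954;  19946 + 9954 = 29900;  45152 + 29900 = 75052;  91008 + 75052 = 166060
2496 + 360 = 2856;  9954 + 2856 = 12810;  29900 + 12810 = 42710;  75052 + 42710 = 117762;  166060 + 117762 = 283822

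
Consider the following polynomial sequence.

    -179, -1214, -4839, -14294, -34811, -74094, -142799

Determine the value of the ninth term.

-428739

-1035, -3625, -9455, -20517, -39283, -68705
-2590, -5830, -11062, -18766, -29422
-3240, -5232, -7704, -10656
-1992, -2472, -2952
-480, -480
Fifth differences constant at -480.
-2952 − 480 = -3432;  -10656 − 3432 = -14088;  -29422 − 14088 = -43510;  -68705 − 43510 = -112215;  -142799 − 112215 = -255014
-3432 − 480 = -3912;  -14088 − 3912 = -18000;  -43510 − 18000 = -61510;  -112215 − 61510 = -173725;  -255014 − 173725 = -428739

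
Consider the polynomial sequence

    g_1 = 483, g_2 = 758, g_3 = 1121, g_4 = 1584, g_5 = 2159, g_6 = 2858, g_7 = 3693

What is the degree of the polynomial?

3

275, 363, 463, 575, 699, 835
88, 100, 112, 124, 136
12, 12, 12, 12
The third differences are constant, so the polynomial has degree 3.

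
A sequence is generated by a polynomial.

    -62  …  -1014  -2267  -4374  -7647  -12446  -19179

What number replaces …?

Using the last 6 terms:
D1: -1253  -2107  -3273  -4799  -6733
D2: -854  -1166  -1526  -1934
D3: -312  -360  -408
D4: -48  -48
Constant fourth difference = -48.
Extend backward: -312 + 48 = -264;  -854 + 264 = -590;  -1253 + 590 = -663;  -1014 + 663 = -351

-351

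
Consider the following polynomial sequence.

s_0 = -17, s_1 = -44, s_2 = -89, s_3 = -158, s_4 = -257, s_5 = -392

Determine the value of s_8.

First differences: -27  -45  -69  -99  -135
Second differences: -18  -24  -30  -36
Third differences: -6  -6  -6
The third differences are constant (-6).
-36 − 6 = -42;  -135 − 42 = -177;  -392 − 177 = -569
-42 − 6 = -48;  -177 − 48 = -225;  -569 − 225 = -794
-48 − 6 = -54;  -225 − 54 = -279;  -794 − 279 = -1073

-1073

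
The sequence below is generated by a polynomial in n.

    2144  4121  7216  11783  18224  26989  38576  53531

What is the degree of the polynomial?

D1: 1977, 3095, 4567, 6441, 8765, 11587, 14955
D2: 1118, 1472, 1874, 2324, 2822, 3368
D3: 354, 402, 450, 498, 546
D4: 48, 48, 48, 48
The fourth differences are constant, so the polynomial has degree 4.

4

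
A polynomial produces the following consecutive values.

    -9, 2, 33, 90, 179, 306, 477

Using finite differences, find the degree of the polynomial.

First differences: 11, 31, 57, 89, 127, 171
Second differences: 20, 26, 32, 38, 44
Third differences: 6, 6, 6, 6
The third differences are constant, so the polynomial has degree 3.

3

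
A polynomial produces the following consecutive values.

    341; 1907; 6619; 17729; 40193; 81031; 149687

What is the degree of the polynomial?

5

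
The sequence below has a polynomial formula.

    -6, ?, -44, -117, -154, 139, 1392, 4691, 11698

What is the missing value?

-13

Using the last 7 terms:
Δ: -73  -37  293  1253  3299  7007
Δ²: 36  330  960  2046  3708
Δ³: 294  630  1086  1662
Δ⁴: 336  456  576
Δ⁵: 120  120
Constant fifth difference = 120.
Extend backward: 336 − 120 = 216;  294 − 216 = 78;  36 − 78 = -42;  -73 + 42 = -31;  -44 + 31 = -13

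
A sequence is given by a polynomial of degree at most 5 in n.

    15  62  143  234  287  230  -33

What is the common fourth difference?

D1: 47, 81, 91, 53, -57, -263
D2: 34, 10, -38, -110, -206
D3: -24, -48, -72, -96
D4: -24, -24, -24

-24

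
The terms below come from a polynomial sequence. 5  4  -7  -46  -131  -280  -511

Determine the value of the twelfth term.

-3526

First differences: -1 , -11 , -39 , -85 , -149 , -231
Second differences: -10 , -28 , -46 , -64 , -82
Third differences: -18 , -18 , -18 , -18
Constant third difference = -18, so extend:
-82 − 18 = -100;  -231 − 100 = -331;  -511 − 331 = -842
-100 − 18 = -118;  -331 − 118 = -449;  -842 − 449 = -1291
-118 − 18 = -136;  -449 − 136 = -585;  -1291 − 585 = -1876
-136 − 18 = -154;  -585 − 154 = -739;  -1876 − 739 = -2615
-154 − 18 = -172;  -739 − 172 = -911;  -2615 − 911 = -3526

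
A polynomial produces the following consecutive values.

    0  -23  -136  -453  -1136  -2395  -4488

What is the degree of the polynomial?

4

D1: -23, -113, -317, -683, -1259, -2093
D2: -90, -204, -366, -576, -834
D3: -114, -162, -210, -258
D4: -48, -48, -48
The fourth differences are constant, so the polynomial has degree 4.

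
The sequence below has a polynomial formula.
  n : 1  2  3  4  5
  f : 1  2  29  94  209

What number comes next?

First differences: 1, 27, 65, 115
Second differences: 26, 38, 50
Third differences: 12, 12
Constant third difference = 12, so extend:
50 + 12 = 62;  115 + 62 = 177;  209 + 177 = 386

386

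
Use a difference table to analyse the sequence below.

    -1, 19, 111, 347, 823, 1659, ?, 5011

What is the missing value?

Using the first 6 terms:
First differences: 20  92  236  476  836
Second differences: 72  144  240  360
Third differences: 72  96  120
Fourth differences: 24  24
Constant fourth difference = 24.
Extend forward: 120 + 24 = 144;  360 + 144 = 504;  836 + 504 = 1340;  1659 + 1340 = 2999

2999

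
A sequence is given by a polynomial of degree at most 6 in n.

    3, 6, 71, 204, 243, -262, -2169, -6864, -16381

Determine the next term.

Δ: 3  65  133  39  -505  -1907  -4695  -9517
Δ²: 62  68  -94  -544  -1402  -2788  -4822
Δ³: 6  -162  -450  -858  -1386  -2034
Δ⁴: -168  -288  -408  -528  -648
Δ⁵: -120  -120  -120  -120
Fifth differences constant at -120.
-648 − 120 = -768;  -2034 − 768 = -2802;  -4822 − 2802 = -7624;  -9517 − 7624 = -17141;  -16381 − 17141 = -33522

-33522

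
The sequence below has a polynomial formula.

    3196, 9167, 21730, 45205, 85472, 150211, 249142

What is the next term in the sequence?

394265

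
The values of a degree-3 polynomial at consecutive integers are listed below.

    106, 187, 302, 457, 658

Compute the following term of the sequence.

D1: 81, 115, 155, 201
D2: 34, 40, 46
D3: 6, 6
Constant third difference = 6, so extend:
46 + 6 = 52;  201 + 52 = 253;  658 + 253 = 911

911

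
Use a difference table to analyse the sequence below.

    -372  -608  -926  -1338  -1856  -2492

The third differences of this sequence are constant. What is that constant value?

-12

Δ: -236, -318, -412, -518, -636
Δ²: -82, -94, -106, -118
Δ³: -12, -12, -12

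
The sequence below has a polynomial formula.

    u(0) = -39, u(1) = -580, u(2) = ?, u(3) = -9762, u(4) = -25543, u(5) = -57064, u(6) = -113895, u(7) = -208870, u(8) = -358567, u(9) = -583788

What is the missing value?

-2935

Using the last 7 terms:
Δ: -15781, -31521, -56831, -94975, -149697, -225221
Δ²: -15740, -25310, -38144, -54722, -75524
Δ³: -9570, -12834, -16578, -20802
Δ⁴: -3264, -3744, -4224
Δ⁵: -480, -480
Constant fifth difference = -480.
Extend backward: -3264 + 480 = -2784;  -9570 + 2784 = -6786;  -15740 + 6786 = -8954;  -15781 + 8954 = -6827;  -9762 + 6827 = -2935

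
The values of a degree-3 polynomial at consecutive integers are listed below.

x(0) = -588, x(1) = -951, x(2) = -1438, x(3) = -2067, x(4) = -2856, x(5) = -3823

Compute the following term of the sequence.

-4986

D1: -363  -487  -629  -789  -967
D2: -124  -142  -160  -178
D3: -18  -18  -18
Third differences constant at -18.
-178 − 18 = -196;  -967 − 196 = -1163;  -3823 − 1163 = -4986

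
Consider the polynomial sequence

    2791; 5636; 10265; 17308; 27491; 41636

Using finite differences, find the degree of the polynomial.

2845, 4629, 7043, 10183, 14145
1784, 2414, 3140, 3962
630, 726, 822
96, 96
The fourth differences are constant, so the polynomial has degree 4.

4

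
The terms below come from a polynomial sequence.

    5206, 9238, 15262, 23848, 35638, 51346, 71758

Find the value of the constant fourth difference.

First differences: 4032, 6024, 8586, 11790, 15708, 20412
Second differences: 1992, 2562, 3204, 3918, 4704
Third differences: 570, 642, 714, 786
Fourth differences: 72, 72, 72

72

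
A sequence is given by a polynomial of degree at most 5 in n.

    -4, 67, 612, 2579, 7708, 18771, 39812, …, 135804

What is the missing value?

76387

Using the first 7 terms:
D1: 71, 545, 1967, 5129, 11063, 21041
D2: 474, 1422, 3162, 5934, 9978
D3: 948, 1740, 2772, 4044
D4: 792, 1032, 1272
D5: 240, 240
Constant fifth difference = 240.
Extend forward: 1272 + 240 = 1512;  4044 + 1512 = 5556;  9978 + 5556 = 15534;  21041 + 15534 = 36575;  39812 + 36575 = 76387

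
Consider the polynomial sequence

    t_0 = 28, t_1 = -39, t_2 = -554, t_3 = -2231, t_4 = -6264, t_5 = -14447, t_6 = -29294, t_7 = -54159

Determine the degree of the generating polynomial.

-67, -515, -1677, -4033, -8183, -14847, -24865
-448, -1162, -2356, -4150, -6664, -10018
-714, -1194, -1794, -2514, -3354
-480, -600, -720, -840
-120, -120, -120
The fifth differences are constant, so the polynomial has degree 5.

5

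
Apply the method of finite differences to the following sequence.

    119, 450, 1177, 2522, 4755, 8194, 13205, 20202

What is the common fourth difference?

D1: 331, 727, 1345, 2233, 3439, 5011, 6997
D2: 396, 618, 888, 1206, 1572, 1986
D3: 222, 270, 318, 366, 414
D4: 48, 48, 48, 48

48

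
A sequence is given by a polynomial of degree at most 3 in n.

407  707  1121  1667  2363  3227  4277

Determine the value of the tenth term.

8723

300  414  546  696  864  1050
114  132  150  168  186
18  18  18  18
The third differences are constant (18).
186 + 18 = 204;  1050 + 204 = 1254;  4277 + 1254 = 5531
204 + 18 = 222;  1254 + 222 = 1476;  5531 + 1476 = 7007
222 + 18 = 240;  1476 + 240 = 1716;  7007 + 1716 = 8723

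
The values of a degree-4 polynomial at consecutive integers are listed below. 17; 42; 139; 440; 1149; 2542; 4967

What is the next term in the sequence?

D1: 25, 97, 301, 709, 1393, 2425
D2: 72, 204, 408, 684, 1032
D3: 132, 204, 276, 348
D4: 72, 72, 72
Fourth differences constant at 72.
348 + 72 = 420;  1032 + 420 = 1452;  2425 + 1452 = 3877;  4967 + 3877 = 8844

8844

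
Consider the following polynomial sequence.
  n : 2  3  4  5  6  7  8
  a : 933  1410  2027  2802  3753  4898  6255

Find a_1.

578

Δ: 477, 617, 775, 951, 1145, 1357
Δ²: 140, 158, 176, 194, 212
Δ³: 18, 18, 18, 18
The third differences are constant at 18.
Work back: 140 − 18 = 122;  477 − 122 = 355;  933 − 355 = 578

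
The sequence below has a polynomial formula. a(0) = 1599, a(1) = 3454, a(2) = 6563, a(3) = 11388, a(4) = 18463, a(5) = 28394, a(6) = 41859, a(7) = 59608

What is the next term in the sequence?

D1: 1855, 3109, 4825, 7075, 9931, 13465, 17749
D2: 1254, 1716, 2250, 2856, 3534, 4284
D3: 462, 534, 606, 678, 750
D4: 72, 72, 72, 72
The fourth differences are constant (72).
750 + 72 = 822;  4284 + 822 = 5106;  17749 + 5106 = 22855;  59608 + 22855 = 82463

82463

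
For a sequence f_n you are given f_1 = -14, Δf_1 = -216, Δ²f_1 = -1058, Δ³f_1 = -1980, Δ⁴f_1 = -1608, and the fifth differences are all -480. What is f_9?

Build the table forward from the leading diagonal:
D5: -480, -480, -480, -480, -480, -480, -480, -480, -480
D4: -1608, -2088, -2568, -3048, -3528, -4008, -4488, -4968, -5448
D3: -1980, -3588, -5676, -8244, -11292, -14820, -18828, -23316, -28284
D2: -1058, -3038, -6626, -12302, -20546, -31838, -46658, -65486, -88802
D1: -216, -1274, -4312, -10938, -23240, -43786, -75624, -122282, -187768
f: -14, -230, -1504, -5816, -16754, -39994, -83780, -159404, -281686

-281686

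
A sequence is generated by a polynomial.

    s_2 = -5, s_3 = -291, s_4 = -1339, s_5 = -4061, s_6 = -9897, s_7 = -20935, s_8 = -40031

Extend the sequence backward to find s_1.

23

Δ: -286, -1048, -2722, -5836, -11038, -19096
Δ²: -762, -1674, -3114, -5202, -8058
Δ³: -912, -1440, -2088, -2856
Δ⁴: -528, -648, -768
Δ⁵: -120, -120
The fifth differences are constant at -120.
Work back: -528 + 120 = -408;  -912 + 408 = -504;  -762 + 504 = -258;  -286 + 258 = -28;  -5 + 28 = 23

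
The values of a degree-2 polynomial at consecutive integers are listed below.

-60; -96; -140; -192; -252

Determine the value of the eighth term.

-480

D1: -36, -44, -52, -60
D2: -8, -8, -8
Second differences constant at -8.
-60 − 8 = -68;  -252 − 68 = -320
-68 − 8 = -76;  -320 − 76 = -396
-76 − 8 = -84;  -396 − 84 = -480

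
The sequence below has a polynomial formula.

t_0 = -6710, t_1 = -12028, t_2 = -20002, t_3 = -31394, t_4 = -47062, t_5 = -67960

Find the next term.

-95138

-5318 , -7974 , -11392 , -15668 , -20898
-2656 , -3418 , -4276 , -5230
-762 , -858 , -954
-96 , -96
Constant fourth difference = -96, so extend:
-954 − 96 = -1050;  -5230 − 1050 = -6280;  -20898 − 6280 = -27178;  -67960 − 27178 = -95138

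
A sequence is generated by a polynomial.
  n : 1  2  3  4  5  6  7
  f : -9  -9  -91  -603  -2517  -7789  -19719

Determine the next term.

Δ: 0 , -82 , -512 , -1914 , -5272 , -11930
Δ²: -82 , -430 , -1402 , -3358 , -6658
Δ³: -348 , -972 , -1956 , -3300
Δ⁴: -624 , -984 , -1344
Δ⁵: -360 , -360
Fifth differences constant at -360.
-1344 − 360 = -1704;  -3300 − 1704 = -5004;  -6658 − 5004 = -11662;  -11930 − 11662 = -23592;  -19719 − 23592 = -43311

-43311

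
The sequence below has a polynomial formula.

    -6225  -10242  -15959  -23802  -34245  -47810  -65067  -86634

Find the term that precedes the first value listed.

First differences: -4017  -5717  -7843  -10443  -13565  -17257  -21567
Second differences: -1700  -2126  -2600  -3122  -3692  -4310
Third differences: -426  -474  -522  -570  -618
Fourth differences: -48  -48  -48  -48
The fourth differences are constant at -48.
Work back: -426 + 48 = -378;  -1700 + 378 = -1322;  -4017 + 1322 = -2695;  -6225 + 2695 = -3530

-3530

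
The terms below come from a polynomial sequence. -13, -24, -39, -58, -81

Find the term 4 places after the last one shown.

D1: -11  -15  -19  -23
D2: -4  -4  -4
Second differences constant at -4.
-23 − 4 = -27;  -81 − 27 = -108
-27 − 4 = -31;  -108 − 31 = -139
-31 − 4 = -35;  -139 − 35 = -174
-35 − 4 = -39;  -174 − 39 = -213

-213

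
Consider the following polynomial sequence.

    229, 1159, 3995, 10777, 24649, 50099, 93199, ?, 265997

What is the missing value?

Using the first 7 terms:
930  2836  6782  13872  25450  43100
1906  3946  7090  11578  17650
2040  3144  4488  6072
1104  1344  1584
240  240
Constant fifth difference = 240.
Extend forward: 1584 + 240 = 1824;  6072 + 1824 = 7896;  17650 + 7896 = 25546;  43100 + 25546 = 68646;  93199 + 68646 = 161845

161845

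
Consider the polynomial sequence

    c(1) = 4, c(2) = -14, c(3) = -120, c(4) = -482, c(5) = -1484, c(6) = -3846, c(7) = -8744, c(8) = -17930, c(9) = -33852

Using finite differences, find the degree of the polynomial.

First differences: -18, -106, -362, -1002, -2362, -4898, -9186, -15922
Second differences: -88, -256, -640, -1360, -2536, -4288, -6736
Third differences: -168, -384, -720, -1176, -1752, -2448
Fourth differences: -216, -336, -456, -576, -696
Fifth differences: -120, -120, -120, -120
The fifth differences are constant, so the polynomial has degree 5.

5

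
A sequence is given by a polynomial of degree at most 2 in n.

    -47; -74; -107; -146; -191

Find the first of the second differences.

-6

First differences: -27, -33, -39, -45
Second differences: -6, -6, -6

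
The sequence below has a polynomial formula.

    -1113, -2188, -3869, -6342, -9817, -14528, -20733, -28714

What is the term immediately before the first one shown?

Δ: -1075, -1681, -2473, -3475, -4711, -6205, -7981
Δ²: -606, -792, -1002, -1236, -1494, -1776
Δ³: -186, -210, -234, -258, -282
Δ⁴: -24, -24, -24, -24
The fourth differences are constant at -24.
Work back: -186 + 24 = -162;  -606 + 162 = -444;  -1075 + 444 = -631;  -1113 + 631 = -482

-482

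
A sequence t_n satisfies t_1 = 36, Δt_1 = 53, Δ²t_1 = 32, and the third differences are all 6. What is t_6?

Build the table forward from the leading diagonal:
D3: 6, 6, 6, 6, 6, 6
D2: 32, 38, 44, 50, 56, 62
D1: 53, 85, 123, 167, 217, 273
t: 36, 89, 174, 297, 464, 681

681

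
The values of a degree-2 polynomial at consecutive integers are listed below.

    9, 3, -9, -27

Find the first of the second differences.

D1: -6, -12, -18
D2: -6, -6

-6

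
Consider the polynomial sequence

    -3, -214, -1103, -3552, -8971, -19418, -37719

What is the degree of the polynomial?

5

First differences: -211, -889, -2449, -5419, -10447, -18301
Second differences: -678, -1560, -2970, -5028, -7854
Third differences: -882, -1410, -2058, -2826
Fourth differences: -528, -648, -768
Fifth differences: -120, -120
The fifth differences are constant, so the polynomial has degree 5.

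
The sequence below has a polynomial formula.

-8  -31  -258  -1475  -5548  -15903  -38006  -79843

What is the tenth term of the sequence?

D1: -23 , -227 , -1217 , -4073 , -10355 , -22103 , -41837
D2: -204 , -990 , -2856 , -6282 , -11748 , -19734
D3: -786 , -1866 , -3426 , -5466 , -7986
D4: -1080 , -1560 , -2040 , -2520
D5: -480 , -480 , -480
Fifth differences constant at -480.
-2520 − 480 = -3000;  -7986 − 3000 = -10986;  -19734 − 10986 = -30720;  -41837 − 30720 = -72557;  -79843 − 72557 = -152400
-3000 − 480 = -3480;  -10986 − 3480 = -14466;  -30720 − 14466 = -45186;  -72557 − 45186 = -117743;  -152400 − 117743 = -270143

-270143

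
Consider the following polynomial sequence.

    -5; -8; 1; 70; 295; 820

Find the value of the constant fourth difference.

48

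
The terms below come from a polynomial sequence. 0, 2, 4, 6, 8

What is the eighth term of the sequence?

2, 2, 2, 2
First differences constant at 2.
8 + 2 = 10
10 + 2 = 12
12 + 2 = 14

14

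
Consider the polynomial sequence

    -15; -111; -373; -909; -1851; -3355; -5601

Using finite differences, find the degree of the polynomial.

Δ: -96, -262, -536, -942, -1504, -2246
Δ²: -166, -274, -406, -562, -742
Δ³: -108, -132, -156, -180
Δ⁴: -24, -24, -24
The fourth differences are constant, so the polynomial has degree 4.

4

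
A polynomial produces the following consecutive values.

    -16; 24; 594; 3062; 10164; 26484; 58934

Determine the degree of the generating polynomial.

First differences: 40, 570, 2468, 7102, 16320, 32450
Second differences: 530, 1898, 4634, 9218, 16130
Third differences: 1368, 2736, 4584, 6912
Fourth differences: 1368, 1848, 2328
Fifth differences: 480, 480
The fifth differences are constant, so the polynomial has degree 5.

5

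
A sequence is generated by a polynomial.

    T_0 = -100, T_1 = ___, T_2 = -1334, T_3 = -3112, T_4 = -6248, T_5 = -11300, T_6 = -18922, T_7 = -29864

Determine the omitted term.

Using the last 6 terms:
Δ: -1778  -3136  -5052  -7622  -10942
Δ²: -1358  -1916  -2570  -3320
Δ³: -558  -654  -750
Δ⁴: -96  -96
Constant fourth difference = -96.
Extend backward: -558 + 96 = -462;  -1358 + 462 = -896;  -1778 + 896 = -882;  -1334 + 882 = -452

-452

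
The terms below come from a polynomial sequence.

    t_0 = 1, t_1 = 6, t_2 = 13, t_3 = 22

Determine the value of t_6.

Δ: 5  7  9
Δ²: 2  2
Constant second difference = 2, so extend:
9 + 2 = 11;  22 + 11 = 33
11 + 2 = 13;  33 + 13 = 46
13 + 2 = 15;  46 + 15 = 61

61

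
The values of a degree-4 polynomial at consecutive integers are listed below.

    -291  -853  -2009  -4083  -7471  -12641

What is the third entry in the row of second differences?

-1314

Δ: -562, -1156, -2074, -3388, -5170
Δ²: -594, -918, -1314, -1782
Δ³: -324, -396, -468
Δ⁴: -72, -72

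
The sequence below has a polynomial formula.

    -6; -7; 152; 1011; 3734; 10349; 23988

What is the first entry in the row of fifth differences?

240

D1: -1, 159, 859, 2723, 6615, 13639
D2: 160, 700, 1864, 3892, 7024
D3: 540, 1164, 2028, 3132
D4: 624, 864, 1104
D5: 240, 240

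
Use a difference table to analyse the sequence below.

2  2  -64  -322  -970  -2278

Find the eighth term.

0, -66, -258, -648, -1308
-66, -192, -390, -660
-126, -198, -270
-72, -72
The fourth differences are constant (-72).
-270 − 72 = -342;  -660 − 342 = -1002;  -1308 − 1002 = -2310;  -2278 − 2310 = -4588
-342 − 72 = -414;  -1002 − 414 = -1416;  -2310 − 1416 = -3726;  -4588 − 3726 = -8314

-8314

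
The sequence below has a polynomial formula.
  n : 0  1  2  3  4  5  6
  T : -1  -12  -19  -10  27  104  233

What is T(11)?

2078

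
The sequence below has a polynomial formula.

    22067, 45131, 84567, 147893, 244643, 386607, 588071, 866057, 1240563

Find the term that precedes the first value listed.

First differences: 23064, 39436, 63326, 96750, 141964, 201464, 277986, 374506
Second differences: 16372, 23890, 33424, 45214, 59500, 76522, 96520
Third differences: 7518, 9534, 11790, 14286, 17022, 19998
Fourth differences: 2016, 2256, 2496, 2736, 2976
Fifth differences: 240, 240, 240, 240
The fifth differences are constant at 240.
Work back: 2016 − 240 = 1776;  7518 − 1776 = 5742;  16372 − 5742 = 10630;  23064 − 10630 = 12434;  22067 − 12434 = 9633

9633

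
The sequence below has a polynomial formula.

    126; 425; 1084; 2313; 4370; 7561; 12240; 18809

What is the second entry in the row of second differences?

Δ: 299, 659, 1229, 2057, 3191, 4679, 6569
Δ²: 360, 570, 828, 1134, 1488, 1890
Δ³: 210, 258, 306, 354, 402
Δ⁴: 48, 48, 48, 48

570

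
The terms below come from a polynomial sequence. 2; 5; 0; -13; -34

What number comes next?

-63

3  -5  -13  -21
-8  -8  -8
The second differences are constant (-8).
-21 − 8 = -29;  -34 − 29 = -63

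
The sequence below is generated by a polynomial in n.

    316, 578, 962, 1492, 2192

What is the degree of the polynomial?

First differences: 262, 384, 530, 700
Second differences: 122, 146, 170
Third differences: 24, 24
The third differences are constant, so the polynomial has degree 3.

3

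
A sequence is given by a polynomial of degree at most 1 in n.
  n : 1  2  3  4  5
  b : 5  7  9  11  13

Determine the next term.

D1: 2  2  2  2
First differences constant at 2.
13 + 2 = 15

15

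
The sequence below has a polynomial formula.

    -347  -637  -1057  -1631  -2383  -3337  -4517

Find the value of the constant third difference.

-24

First differences: -290, -420, -574, -752, -954, -1180
Second differences: -130, -154, -178, -202, -226
Third differences: -24, -24, -24, -24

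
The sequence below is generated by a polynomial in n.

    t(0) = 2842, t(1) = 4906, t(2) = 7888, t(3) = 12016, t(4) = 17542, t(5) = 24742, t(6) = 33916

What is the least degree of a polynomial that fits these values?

4

First differences: 2064, 2982, 4128, 5526, 7200, 9174
Second differences: 918, 1146, 1398, 1674, 1974
Third differences: 228, 252, 276, 300
Fourth differences: 24, 24, 24
The fourth differences are constant, so the polynomial has degree 4.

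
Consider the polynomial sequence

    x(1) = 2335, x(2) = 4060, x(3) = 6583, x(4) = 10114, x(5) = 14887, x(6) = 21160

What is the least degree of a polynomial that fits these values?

Δ: 1725, 2523, 3531, 4773, 6273
Δ²: 798, 1008, 1242, 1500
Δ³: 210, 234, 258
Δ⁴: 24, 24
The fourth differences are constant, so the polynomial has degree 4.

4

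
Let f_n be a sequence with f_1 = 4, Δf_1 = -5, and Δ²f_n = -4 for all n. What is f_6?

-61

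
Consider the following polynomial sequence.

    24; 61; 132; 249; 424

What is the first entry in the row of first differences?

First differences: 37, 71, 117, 175
Second differences: 34, 46, 58
Third differences: 12, 12

37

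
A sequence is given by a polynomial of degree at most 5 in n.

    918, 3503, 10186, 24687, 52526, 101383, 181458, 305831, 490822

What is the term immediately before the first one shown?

2585, 6683, 14501, 27839, 48857, 80075, 124373, 184991
4098, 7818, 13338, 21018, 31218, 44298, 60618
3720, 5520, 7680, 10200, 13080, 16320
1800, 2160, 2520, 2880, 3240
360, 360, 360, 360
The fifth differences are constant at 360.
Work back: 1800 − 360 = 1440;  3720 − 1440 = 2280;  4098 − 2280 = 1818;  2585 − 1818 = 767;  918 − 767 = 151

151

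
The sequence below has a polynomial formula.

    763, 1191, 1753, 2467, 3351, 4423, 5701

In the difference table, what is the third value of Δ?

714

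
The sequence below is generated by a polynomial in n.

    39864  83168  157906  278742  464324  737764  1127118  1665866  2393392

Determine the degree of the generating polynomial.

D1: 43304, 74738, 120836, 185582, 273440, 389354, 538748, 727526
D2: 31434, 46098, 64746, 87858, 115914, 149394, 188778
D3: 14664, 18648, 23112, 28056, 33480, 39384
D4: 3984, 4464, 4944, 5424, 5904
D5: 480, 480, 480, 480
The fifth differences are constant, so the polynomial has degree 5.

5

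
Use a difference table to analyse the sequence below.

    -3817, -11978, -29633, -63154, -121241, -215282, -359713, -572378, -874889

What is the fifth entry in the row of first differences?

-94041

Δ: -8161, -17655, -33521, -58087, -94041, -144431, -212665, -302511
Δ²: -9494, -15866, -24566, -35954, -50390, -68234, -89846
Δ³: -6372, -8700, -11388, -14436, -17844, -21612
Δ⁴: -2328, -2688, -3048, -3408, -3768
Δ⁵: -360, -360, -360, -360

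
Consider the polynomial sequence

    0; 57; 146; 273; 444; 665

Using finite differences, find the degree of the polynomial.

3

First differences: 57, 89, 127, 171, 221
Second differences: 32, 38, 44, 50
Third differences: 6, 6, 6
The third differences are constant, so the polynomial has degree 3.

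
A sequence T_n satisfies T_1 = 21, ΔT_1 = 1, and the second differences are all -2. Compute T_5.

Build the table forward from the leading diagonal:
Second differences: -2, -2, -2, -2, -2
First differences: 1, -1, -3, -5, -7
T: 21, 22, 21, 18, 13

13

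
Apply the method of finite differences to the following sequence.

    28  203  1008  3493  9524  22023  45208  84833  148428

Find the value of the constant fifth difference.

240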